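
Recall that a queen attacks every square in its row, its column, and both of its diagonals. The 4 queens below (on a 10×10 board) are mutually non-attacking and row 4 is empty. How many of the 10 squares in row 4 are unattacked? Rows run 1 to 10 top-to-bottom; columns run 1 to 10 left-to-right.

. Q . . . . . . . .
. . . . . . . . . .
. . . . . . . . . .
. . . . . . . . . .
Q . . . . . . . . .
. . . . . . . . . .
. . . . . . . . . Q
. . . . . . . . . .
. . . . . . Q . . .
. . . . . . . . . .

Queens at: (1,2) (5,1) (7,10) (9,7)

(1,2) attacks row 4 at column 2 and diagonals 5.
(5,1) attacks row 4 at column 1 and diagonals 2.
(7,10) attacks row 4 at column 10 and diagonals 7.
(9,7) attacks row 4 at column 7 and diagonals 2.
Attacked columns: {1, 2, 5, 7, 10}. Safe: {3, 4, 6, 8, 9}.

5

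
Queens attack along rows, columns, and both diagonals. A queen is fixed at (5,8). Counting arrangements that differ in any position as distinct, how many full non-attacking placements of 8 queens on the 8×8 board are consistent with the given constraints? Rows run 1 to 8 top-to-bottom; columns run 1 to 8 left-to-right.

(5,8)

18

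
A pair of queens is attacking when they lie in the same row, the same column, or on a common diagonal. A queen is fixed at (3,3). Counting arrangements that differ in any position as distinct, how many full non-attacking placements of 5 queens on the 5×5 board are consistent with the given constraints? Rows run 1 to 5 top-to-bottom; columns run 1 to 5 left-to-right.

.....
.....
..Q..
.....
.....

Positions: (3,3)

2

Branch on row 1: col 2 → 1; col 4 → 1.
Sum: 1 + 1 = 2.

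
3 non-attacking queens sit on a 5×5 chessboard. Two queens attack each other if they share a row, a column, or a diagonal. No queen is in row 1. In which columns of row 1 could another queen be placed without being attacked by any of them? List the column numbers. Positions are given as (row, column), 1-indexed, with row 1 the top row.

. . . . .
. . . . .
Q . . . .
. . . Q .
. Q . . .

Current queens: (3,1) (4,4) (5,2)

(3,1) attacks row 1 at column 1 and diagonals 3.
(4,4) attacks row 1 at column 4 and diagonals 1.
(5,2) attacks row 1 at column 2.
Attacked columns: {1, 2, 3, 4}. Safe: {5}.

columns 5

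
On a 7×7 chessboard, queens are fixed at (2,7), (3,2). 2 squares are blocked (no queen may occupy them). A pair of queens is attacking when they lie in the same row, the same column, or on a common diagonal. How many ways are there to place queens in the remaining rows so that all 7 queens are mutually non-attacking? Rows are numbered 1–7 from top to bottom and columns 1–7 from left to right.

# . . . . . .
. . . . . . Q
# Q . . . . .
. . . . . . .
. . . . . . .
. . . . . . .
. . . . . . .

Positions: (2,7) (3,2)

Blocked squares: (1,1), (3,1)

3

Branch on row 1: col 3 → 1; col 5 → 2.
Sum: 1 + 2 = 3.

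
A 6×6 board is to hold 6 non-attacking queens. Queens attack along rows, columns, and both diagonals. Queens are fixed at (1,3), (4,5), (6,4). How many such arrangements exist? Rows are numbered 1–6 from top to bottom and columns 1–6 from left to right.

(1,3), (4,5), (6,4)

1

Branch on row 2: col 1 → 0; col 6 → 1.
Sum: 0 + 1 = 1.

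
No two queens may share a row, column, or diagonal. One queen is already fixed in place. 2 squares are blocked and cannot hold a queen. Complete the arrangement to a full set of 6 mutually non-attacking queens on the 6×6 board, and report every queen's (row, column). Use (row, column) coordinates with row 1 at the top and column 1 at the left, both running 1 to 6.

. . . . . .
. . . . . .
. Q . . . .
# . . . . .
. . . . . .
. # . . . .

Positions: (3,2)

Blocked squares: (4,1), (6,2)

(1,3) (2,6) (3,2) (4,5) (5,1) (6,4)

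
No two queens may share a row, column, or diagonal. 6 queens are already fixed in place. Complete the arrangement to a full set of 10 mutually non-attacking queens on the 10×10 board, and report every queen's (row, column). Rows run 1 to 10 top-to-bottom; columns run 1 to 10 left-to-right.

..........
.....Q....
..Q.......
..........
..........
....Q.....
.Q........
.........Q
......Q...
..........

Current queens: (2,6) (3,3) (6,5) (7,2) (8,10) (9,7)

Row 1: attacked by (2,6)→{5,6,7}; (3,3)→{1,3,5}; (6,5)→{5,10}; (7,2)→{2,8}; (8,10)→{3,10}; (9,7)→{7}. Safe: 4, 9. Place at column 9.
Row 4: attacked by (1,9)→{6,9}; (2,6)→{4,6,8}; (3,3)→{2,3,4}; (6,5)→{3,5,7}; (7,2)→{2,5}; (8,10)→{6,10}; (9,7)→{2,7}. Safe: 1. Place at column 1.
Row 5: attacked by (1,9)→{5,9}; (2,6)→{3,6,9}; (3,3)→{1,3,5}; (4,1)→{1,2}; (6,5)→{4,5,6}; (7,2)→{2,4}; (8,10)→{7,10}; (9,7)→{3,7}. Safe: 8. Place at column 8.
Row 10: attacked by (1,9)→{9}; (2,6)→{6}; (3,3)→{3,10}; (4,1)→{1,7}; (5,8)→{3,8}; (6,5)→{1,5,9}; (7,2)→{2,5}; (8,10)→{8,10}; (9,7)→{6,7,8}. Safe: 4. Place at column 4.
Columns [9, 6, 3, 1, 8, 5, 2, 10, 7, 4], r−c [-8, -4, 0, 3, -3, 1, 5, -2, 2, 6], r+c [10, 8, 6, 5, 13, 11, 9, 18, 16, 14] are all distinct, so no two queens attack.

(1,9) (2,6) (3,3) (4,1) (5,8) (6,5) (7,2) (8,10) (9,7) (10,4)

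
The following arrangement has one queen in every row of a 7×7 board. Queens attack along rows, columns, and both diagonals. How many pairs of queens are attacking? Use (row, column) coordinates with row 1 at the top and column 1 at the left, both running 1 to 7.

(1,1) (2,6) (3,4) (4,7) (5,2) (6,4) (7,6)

3

Same column: (2,6)–(7,6) (column 6); (3,4)–(6,4) (column 4).
Same diagonal: (3,4)–(5,2) (|3−5| = |4−2| = 2).
Total attacking pairs: 3.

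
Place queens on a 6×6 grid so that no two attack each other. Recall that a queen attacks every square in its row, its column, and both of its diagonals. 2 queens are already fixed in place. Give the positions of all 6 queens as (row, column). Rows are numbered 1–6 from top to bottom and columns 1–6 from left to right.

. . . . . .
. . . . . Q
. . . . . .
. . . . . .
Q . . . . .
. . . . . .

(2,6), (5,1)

Row 1: attacked by (2,6)→{5,6}; (5,1)→{1,5}. Safe: 2, 3, 4. Place at column 3.
Row 3: attacked by (1,3)→{1,3,5}; (2,6)→{5,6}; (5,1)→{1,3}. Safe: 2, 4. Place at column 2.
Row 4: attacked by (1,3)→{3,6}; (2,6)→{4,6}; (3,2)→{1,2,3}; (5,1)→{1,2}. Safe: 5. Place at column 5.
Row 6: attacked by (1,3)→{3}; (2,6)→{2,6}; (3,2)→{2,5}; (4,5)→{3,5}; (5,1)→{1,2}. Safe: 4. Place at column 4.
Columns [3, 6, 2, 5, 1, 4], r−c [-2, -4, 1, -1, 4, 2], r+c [4, 8, 5, 9, 6, 10] are all distinct, so no two queens attack.

(1,3) (2,6) (3,2) (4,5) (5,1) (6,4)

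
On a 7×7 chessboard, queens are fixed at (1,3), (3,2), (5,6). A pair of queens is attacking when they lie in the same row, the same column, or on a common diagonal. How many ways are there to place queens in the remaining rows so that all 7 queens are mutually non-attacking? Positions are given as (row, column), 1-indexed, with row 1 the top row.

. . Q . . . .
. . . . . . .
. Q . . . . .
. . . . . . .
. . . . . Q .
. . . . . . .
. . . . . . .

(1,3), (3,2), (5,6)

1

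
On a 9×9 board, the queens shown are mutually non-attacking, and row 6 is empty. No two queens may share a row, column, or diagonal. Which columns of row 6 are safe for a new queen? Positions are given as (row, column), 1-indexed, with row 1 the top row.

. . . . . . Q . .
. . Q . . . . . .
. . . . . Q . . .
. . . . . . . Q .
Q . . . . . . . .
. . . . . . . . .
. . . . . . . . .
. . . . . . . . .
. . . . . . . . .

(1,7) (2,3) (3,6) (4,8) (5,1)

(1,7) attacks row 6 at column 7 and diagonals 2.
(2,3) attacks row 6 at column 3 and diagonals 7.
(3,6) attacks row 6 at column 6 and diagonals 3, 9.
(4,8) attacks row 6 at column 8 and diagonals 6.
(5,1) attacks row 6 at column 1 and diagonals 2.
Attacked columns: {1, 2, 3, 6, 7, 8, 9}. Safe: {4, 5}.

columns 4, 5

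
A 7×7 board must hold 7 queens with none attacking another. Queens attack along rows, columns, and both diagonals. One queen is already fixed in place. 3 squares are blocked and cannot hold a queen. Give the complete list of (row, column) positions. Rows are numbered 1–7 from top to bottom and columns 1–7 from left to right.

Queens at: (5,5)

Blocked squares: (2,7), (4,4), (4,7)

Row 1: attacked by (5,5)→{1,5}. Safe: 2, 3, 4, 6, 7. Place at column 3.
Row 2: attacked by (1,3)→{2,3,4}; (5,5)→{2,5}. Blocked: 7. Safe: 1, 6. Place at column 1.
Row 3: attacked by (1,3)→{1,3,5}; (2,1)→{1,2}; (5,5)→{3,5,7}. Safe: 4, 6. Place at column 6.
Row 4: attacked by (1,3)→{3,6}; (2,1)→{1,3}; (3,6)→{5,6,7}; (5,5)→{4,5,6}. Blocked: 4,7. Safe: 2. Place at column 2.
Row 6: attacked by (1,3)→{3}; (2,1)→{1,5}; (3,6)→{3,6}; (4,2)→{2,4}; (5,5)→{4,5,6}. Safe: 7. Place at column 7.
Row 7: attacked by (1,3)→{3}; (2,1)→{1,6}; (3,6)→{2,6}; (4,2)→{2,5}; (5,5)→{3,5,7}; (6,7)→{6,7}. Safe: 4. Place at column 4.
Columns [3, 1, 6, 2, 5, 7, 4], r−c [-2, 1, -3, 2, 0, -1, 3], r+c [4, 3, 9, 6, 10, 13, 11] are all distinct, so no two queens attack.

(1,3) (2,1) (3,6) (4,2) (5,5) (6,7) (7,4)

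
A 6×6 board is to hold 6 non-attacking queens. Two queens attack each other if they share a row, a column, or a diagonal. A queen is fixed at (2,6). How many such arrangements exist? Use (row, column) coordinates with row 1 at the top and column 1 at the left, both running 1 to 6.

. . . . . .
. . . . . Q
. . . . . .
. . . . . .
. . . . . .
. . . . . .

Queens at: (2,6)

1

Branch on row 1: col 1 → 0; col 2 → 0; col 3 → 1; col 4 → 0.
Sum: 0 + 0 + 1 + 0 = 1.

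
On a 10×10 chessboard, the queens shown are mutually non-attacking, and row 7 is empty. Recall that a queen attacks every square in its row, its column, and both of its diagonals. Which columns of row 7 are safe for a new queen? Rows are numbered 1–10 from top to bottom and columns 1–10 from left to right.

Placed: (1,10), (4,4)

(1,10) attacks row 7 at column 10 and diagonals 4.
(4,4) attacks row 7 at column 4 and diagonals 1, 7.
Attacked columns: {1, 4, 7, 10}. Safe: {2, 3, 5, 6, 8, 9}.

columns 2, 3, 5, 6, 8, 9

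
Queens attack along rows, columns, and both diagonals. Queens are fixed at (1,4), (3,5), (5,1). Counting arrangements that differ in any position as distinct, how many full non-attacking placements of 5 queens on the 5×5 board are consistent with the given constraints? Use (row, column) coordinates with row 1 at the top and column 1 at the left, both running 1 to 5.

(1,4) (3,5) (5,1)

1

Branch on row 2: col 2 → 1.
Sum: 1 = 1.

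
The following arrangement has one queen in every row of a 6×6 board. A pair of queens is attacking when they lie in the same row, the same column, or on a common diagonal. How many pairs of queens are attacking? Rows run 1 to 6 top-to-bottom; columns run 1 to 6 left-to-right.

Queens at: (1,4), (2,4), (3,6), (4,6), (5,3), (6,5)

4

Same column: (1,4)–(2,4) (column 4); (3,6)–(4,6) (column 6).
Same diagonal: (1,4)–(3,6) (|1−3| = |4−6| = 2); (2,4)–(4,6) (|2−4| = |4−6| = 2).
Total attacking pairs: 4.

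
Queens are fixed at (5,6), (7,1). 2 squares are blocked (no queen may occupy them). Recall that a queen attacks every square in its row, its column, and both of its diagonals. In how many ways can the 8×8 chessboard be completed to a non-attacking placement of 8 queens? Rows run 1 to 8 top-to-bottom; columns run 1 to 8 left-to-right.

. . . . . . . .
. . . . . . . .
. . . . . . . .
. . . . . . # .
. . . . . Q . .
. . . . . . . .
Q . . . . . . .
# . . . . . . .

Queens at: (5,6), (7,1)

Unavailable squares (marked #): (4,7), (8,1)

2

Branch on row 1: col 3 → 1; col 4 → 1; col 5 → 0; col 8 → 0.
Sum: 1 + 1 + 0 + 0 = 2.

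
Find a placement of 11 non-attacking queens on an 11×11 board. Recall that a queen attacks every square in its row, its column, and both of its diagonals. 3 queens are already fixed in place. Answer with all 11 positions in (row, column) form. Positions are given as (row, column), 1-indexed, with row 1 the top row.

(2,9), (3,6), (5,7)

Row 1: attacked by (2,9)→{8,9,10}; (3,6)→{4,6,8}; (5,7)→{3,7,11}. Safe: 1, 2, 5. Place at column 5.
Row 4: attacked by (1,5)→{2,5,8}; (2,9)→{7,9,11}; (3,6)→{5,6,7}; (5,7)→{6,7,8}. Safe: 1, 3, 4, 10. Place at column 1.
Row 6: attacked by (1,5)→{5,10}; (2,9)→{5,9}; (3,6)→{3,6,9}; (4,1)→{1,3}; (5,7)→{6,7,8}. Safe: 2, 4, 11. Place at column 11.
Row 7: attacked by (1,5)→{5,11}; (2,9)→{4,9}; (3,6)→{2,6,10}; (4,1)→{1,4}; (5,7)→{5,7,9}; (6,11)→{10,11}. Safe: 3, 8. Place at column 8.
Row 8: attacked by (1,5)→{5}; (2,9)→{3,9}; (3,6)→{1,6,11}; (4,1)→{1,5}; (5,7)→{4,7,10}; (6,11)→{9,11}; (7,8)→{7,8,9}. Safe: 2. Place at column 2.
Row 9: attacked by (1,5)→{5}; (2,9)→{2,9}; (3,6)→{6}; (4,1)→{1,6}; (5,7)→{3,7,11}; (6,11)→{8,11}; (7,8)→{6,8,10}; (8,2)→{1,2,3}. Safe: 4. Place at column 4.
Row 10: attacked by (1,5)→{5}; (2,9)→{1,9}; (3,6)→{6}; (4,1)→{1,7}; (5,7)→{2,7}; (6,11)→{7,11}; (7,8)→{5,8,11}; (8,2)→{2,4}; (9,4)→{3,4,5}. Safe: 10. Place at column 10.
Row 11: attacked by (1,5)→{5}; (2,9)→{9}; (3,6)→{6}; (4,1)→{1,8}; (5,7)→{1,7}; (6,11)→{6,11}; (7,8)→{4,8}; (8,2)→{2,5}; (9,4)→{2,4,6}; (10,10)→{9,10,11}. Safe: 3. Place at column 3.
Columns [5, 9, 6, 1, 7, 11, 8, 2, 4, 10, 3], r−c [-4, -7, -3, 3, -2, -5, -1, 6, 5, 0, 8], r+c [6, 11, 9, 5, 12, 17, 15, 10, 13, 20, 14] are all distinct, so no two queens attack.

(1,5) (2,9) (3,6) (4,1) (5,7) (6,11) (7,8) (8,2) (9,4) (10,10) (11,3)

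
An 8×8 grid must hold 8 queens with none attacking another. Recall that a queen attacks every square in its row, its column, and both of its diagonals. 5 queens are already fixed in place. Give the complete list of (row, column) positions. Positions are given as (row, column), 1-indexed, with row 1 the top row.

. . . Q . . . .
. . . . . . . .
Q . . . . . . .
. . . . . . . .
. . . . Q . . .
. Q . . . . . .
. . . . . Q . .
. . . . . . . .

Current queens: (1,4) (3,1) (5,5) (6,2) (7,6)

Row 2: attacked by (1,4)→{3,4,5}; (3,1)→{1,2}; (5,5)→{2,5,8}; (6,2)→{2,6}; (7,6)→{1,6}. Safe: 7. Place at column 7.
Row 4: attacked by (1,4)→{1,4,7}; (2,7)→{5,7}; (3,1)→{1,2}; (5,5)→{4,5,6}; (6,2)→{2,4}; (7,6)→{3,6}. Safe: 8. Place at column 8.
Row 8: attacked by (1,4)→{4}; (2,7)→{1,7}; (3,1)→{1,6}; (4,8)→{4,8}; (5,5)→{2,5,8}; (6,2)→{2,4}; (7,6)→{5,6,7}. Safe: 3. Place at column 3.
Columns [4, 7, 1, 8, 5, 2, 6, 3], r−c [-3, -5, 2, -4, 0, 4, 1, 5], r+c [5, 9, 4, 12, 10, 8, 13, 11] are all distinct, so no two queens attack.

(1,4) (2,7) (3,1) (4,8) (5,5) (6,2) (7,6) (8,3)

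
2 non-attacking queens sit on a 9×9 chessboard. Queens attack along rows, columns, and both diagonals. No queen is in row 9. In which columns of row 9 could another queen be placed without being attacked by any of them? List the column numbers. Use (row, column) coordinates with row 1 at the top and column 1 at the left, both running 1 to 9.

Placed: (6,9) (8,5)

columns 1, 2, 3, 7, 8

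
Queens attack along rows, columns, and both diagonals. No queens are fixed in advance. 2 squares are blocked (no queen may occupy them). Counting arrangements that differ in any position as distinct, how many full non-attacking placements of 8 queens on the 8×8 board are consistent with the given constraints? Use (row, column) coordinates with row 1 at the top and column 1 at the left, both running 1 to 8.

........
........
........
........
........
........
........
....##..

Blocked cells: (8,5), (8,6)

Branch on row 1: col 1 → 3; col 2 → 5; col 3 → 7; col 4 → 11; col 5 → 15; col 6 → 13; col 7 → 3; col 8 → 1.
Sum: 3 + 5 + 7 + 11 + 15 + 13 + 3 + 1 = 58.

58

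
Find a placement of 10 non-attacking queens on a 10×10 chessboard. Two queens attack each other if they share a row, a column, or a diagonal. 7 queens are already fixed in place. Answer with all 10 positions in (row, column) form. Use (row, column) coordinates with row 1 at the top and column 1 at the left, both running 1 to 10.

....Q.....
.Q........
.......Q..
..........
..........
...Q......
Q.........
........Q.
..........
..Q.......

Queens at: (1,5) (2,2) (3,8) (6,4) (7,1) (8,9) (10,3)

Row 4: attacked by (1,5)→{2,5,8}; (2,2)→{2,4}; (3,8)→{7,8,9}; (6,4)→{2,4,6}; (7,1)→{1,4}; (8,9)→{5,9}; (10,3)→{3,9}. Safe: 10. Place at column 10.
Row 5: attacked by (1,5)→{1,5,9}; (2,2)→{2,5}; (3,8)→{6,8,10}; (4,10)→{9,10}; (6,4)→{3,4,5}; (7,1)→{1,3}; (8,9)→{6,9}; (10,3)→{3,8}. Safe: 7. Place at column 7.
Row 9: attacked by (1,5)→{5}; (2,2)→{2,9}; (3,8)→{2,8}; (4,10)→{5,10}; (5,7)→{3,7}; (6,4)→{1,4,7}; (7,1)→{1,3}; (8,9)→{8,9,10}; (10,3)→{2,3,4}. Safe: 6. Place at column 6.
Columns [5, 2, 8, 10, 7, 4, 1, 9, 6, 3], r−c [-4, 0, -5, -6, -2, 2, 6, -1, 3, 7], r+c [6, 4, 11, 14, 12, 10, 8, 17, 15, 13] are all distinct, so no two queens attack.

(1,5) (2,2) (3,8) (4,10) (5,7) (6,4) (7,1) (8,9) (9,6) (10,3)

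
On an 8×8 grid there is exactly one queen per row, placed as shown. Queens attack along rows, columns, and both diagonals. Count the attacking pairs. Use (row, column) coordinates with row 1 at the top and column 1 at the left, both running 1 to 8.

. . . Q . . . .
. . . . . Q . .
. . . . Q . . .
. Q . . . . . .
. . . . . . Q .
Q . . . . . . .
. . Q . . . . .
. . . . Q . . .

Same column: (3,5)–(8,5) (column 5).
Same diagonal: (2,6)–(3,5) (|2−3| = |6−5| = 1); (3,5)–(5,7) (|3−5| = |5−7| = 2).
Total attacking pairs: 3.

3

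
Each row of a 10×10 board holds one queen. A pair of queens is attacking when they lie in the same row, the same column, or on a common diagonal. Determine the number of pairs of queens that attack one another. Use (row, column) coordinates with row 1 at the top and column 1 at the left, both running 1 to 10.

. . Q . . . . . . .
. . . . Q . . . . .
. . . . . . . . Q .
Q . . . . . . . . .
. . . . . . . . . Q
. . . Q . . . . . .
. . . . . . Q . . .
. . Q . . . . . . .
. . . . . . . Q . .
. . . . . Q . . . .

1

Same column: (1,3)–(8,3) (column 3).
Total attacking pairs: 1.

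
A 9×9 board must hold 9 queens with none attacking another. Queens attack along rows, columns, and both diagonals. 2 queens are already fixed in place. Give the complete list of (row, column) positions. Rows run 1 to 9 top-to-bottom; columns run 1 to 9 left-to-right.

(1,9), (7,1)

(1,9) (2,4) (3,6) (4,8) (5,2) (6,7) (7,1) (8,3) (9,5)

Row 2: attacked by (1,9)→{8,9}; (7,1)→{1,6}. Safe: 2, 3, 4, 5, 7. Place at column 4.
Row 3: attacked by (1,9)→{7,9}; (2,4)→{3,4,5}; (7,1)→{1,5}. Safe: 2, 6, 8. Place at column 6.
Row 4: attacked by (1,9)→{6,9}; (2,4)→{2,4,6}; (3,6)→{5,6,7}; (7,1)→{1,4}. Safe: 3, 8. Place at column 8.
Row 5: attacked by (1,9)→{5,9}; (2,4)→{1,4,7}; (3,6)→{4,6,8}; (4,8)→{7,8,9}; (7,1)→{1,3}. Safe: 2. Place at column 2.
Row 6: attacked by (1,9)→{4,9}; (2,4)→{4,8}; (3,6)→{3,6,9}; (4,8)→{6,8}; (5,2)→{1,2,3}; (7,1)→{1,2}. Safe: 5, 7. Place at column 7.
Row 8: attacked by (1,9)→{2,9}; (2,4)→{4}; (3,6)→{1,6}; (4,8)→{4,8}; (5,2)→{2,5}; (6,7)→{5,7,9}; (7,1)→{1,2}. Safe: 3. Place at column 3.
Row 9: attacked by (1,9)→{1,9}; (2,4)→{4}; (3,6)→{6}; (4,8)→{3,8}; (5,2)→{2,6}; (6,7)→{4,7}; (7,1)→{1,3}; (8,3)→{2,3,4}. Safe: 5. Place at column 5.
Columns [9, 4, 6, 8, 2, 7, 1, 3, 5], r−c [-8, -2, -3, -4, 3, -1, 6, 5, 4], r+c [10, 6, 9, 12, 7, 13, 8, 11, 14] are all distinct, so no two queens attack.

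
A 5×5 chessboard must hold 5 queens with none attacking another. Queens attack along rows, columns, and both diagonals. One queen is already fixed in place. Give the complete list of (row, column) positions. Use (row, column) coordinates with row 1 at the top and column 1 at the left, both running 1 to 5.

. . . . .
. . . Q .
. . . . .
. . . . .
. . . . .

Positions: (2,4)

Row 1: attacked by (2,4)→{3,4,5}. Safe: 1, 2. Place at column 2.
Row 3: attacked by (1,2)→{2,4}; (2,4)→{3,4,5}. Safe: 1. Place at column 1.
Row 4: attacked by (1,2)→{2,5}; (2,4)→{2,4}; (3,1)→{1,2}. Safe: 3. Place at column 3.
Row 5: attacked by (1,2)→{2}; (2,4)→{1,4}; (3,1)→{1,3}; (4,3)→{2,3,4}. Safe: 5. Place at column 5.
Columns [2, 4, 1, 3, 5], r−c [-1, -2, 2, 1, 0], r+c [3, 6, 4, 7, 10] are all distinct, so no two queens attack.

(1,2) (2,4) (3,1) (4,3) (5,5)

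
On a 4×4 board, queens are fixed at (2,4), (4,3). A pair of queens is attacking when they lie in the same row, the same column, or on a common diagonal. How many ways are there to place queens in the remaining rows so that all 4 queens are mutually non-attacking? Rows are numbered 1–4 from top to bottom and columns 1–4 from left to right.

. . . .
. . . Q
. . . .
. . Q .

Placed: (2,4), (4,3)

1

Branch on row 1: col 1 → 0; col 2 → 1.
Sum: 0 + 1 = 1.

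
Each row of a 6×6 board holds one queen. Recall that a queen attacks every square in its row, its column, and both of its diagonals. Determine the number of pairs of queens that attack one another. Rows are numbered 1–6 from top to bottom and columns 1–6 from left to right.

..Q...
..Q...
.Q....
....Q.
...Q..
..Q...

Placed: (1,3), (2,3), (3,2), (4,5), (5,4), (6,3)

Same column: (1,3)–(2,3) (column 3); (1,3)–(6,3) (column 3); (2,3)–(6,3) (column 3).
Same diagonal: (2,3)–(3,2) (|2−3| = |3−2| = 1); (2,3)–(4,5) (|2−4| = |3−5| = 2); (3,2)–(5,4) (|3−5| = |2−4| = 2); (4,5)–(5,4) (|4−5| = |5−4| = 1); (4,5)–(6,3) (|4−6| = |5−3| = 2); (5,4)–(6,3) (|5−6| = |4−3| = 1).
Total attacking pairs: 9.

9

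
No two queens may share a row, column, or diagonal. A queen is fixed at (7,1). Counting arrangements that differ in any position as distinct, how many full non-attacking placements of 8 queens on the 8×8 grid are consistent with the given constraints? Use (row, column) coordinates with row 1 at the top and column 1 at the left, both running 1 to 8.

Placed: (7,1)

8

Branch on row 1: col 2 → 1; col 3 → 1; col 4 → 2; col 5 → 1; col 6 → 3; col 8 → 0.
Sum: 1 + 1 + 2 + 1 + 3 + 0 = 8.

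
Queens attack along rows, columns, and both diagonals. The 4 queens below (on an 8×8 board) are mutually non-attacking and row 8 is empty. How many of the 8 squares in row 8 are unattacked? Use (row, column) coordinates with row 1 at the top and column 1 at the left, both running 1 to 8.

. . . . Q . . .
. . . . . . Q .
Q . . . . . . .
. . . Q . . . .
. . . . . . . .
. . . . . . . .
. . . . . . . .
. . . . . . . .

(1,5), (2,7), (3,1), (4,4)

(1,5) attacks row 8 at column 5.
(2,7) attacks row 8 at column 7 and diagonals 1.
(3,1) attacks row 8 at column 1 and diagonals 6.
(4,4) attacks row 8 at column 4 and diagonals 8.
Attacked columns: {1, 4, 5, 6, 7, 8}. Safe: {2, 3}.

2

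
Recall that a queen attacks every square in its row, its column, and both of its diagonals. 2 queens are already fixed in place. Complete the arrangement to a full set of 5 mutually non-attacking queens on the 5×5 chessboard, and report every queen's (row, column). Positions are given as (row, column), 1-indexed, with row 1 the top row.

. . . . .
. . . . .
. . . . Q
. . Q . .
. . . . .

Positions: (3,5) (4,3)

(1,4) (2,2) (3,5) (4,3) (5,1)

Row 1: attacked by (3,5)→{3,5}; (4,3)→{3}. Safe: 1, 2, 4. Place at column 4.
Row 2: attacked by (1,4)→{3,4,5}; (3,5)→{4,5}; (4,3)→{1,3,5}. Safe: 2. Place at column 2.
Row 5: attacked by (1,4)→{4}; (2,2)→{2,5}; (3,5)→{3,5}; (4,3)→{2,3,4}. Safe: 1. Place at column 1.
Columns [4, 2, 5, 3, 1], r−c [-3, 0, -2, 1, 4], r+c [5, 4, 8, 7, 6] are all distinct, so no two queens attack.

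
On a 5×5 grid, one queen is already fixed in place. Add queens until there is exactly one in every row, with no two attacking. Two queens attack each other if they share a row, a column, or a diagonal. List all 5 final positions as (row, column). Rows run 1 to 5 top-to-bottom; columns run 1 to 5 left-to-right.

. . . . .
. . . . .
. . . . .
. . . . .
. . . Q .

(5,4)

Row 1: attacked by (5,4)→{4}. Safe: 1, 2, 3, 5. Place at column 2.
Row 2: attacked by (1,2)→{1,2,3}; (5,4)→{1,4}. Safe: 5. Place at column 5.
Row 3: attacked by (1,2)→{2,4}; (2,5)→{4,5}; (5,4)→{2,4}. Safe: 1, 3. Place at column 3.
Row 4: attacked by (1,2)→{2,5}; (2,5)→{3,5}; (3,3)→{2,3,4}; (5,4)→{3,4,5}. Safe: 1. Place at column 1.
Columns [2, 5, 3, 1, 4], r−c [-1, -3, 0, 3, 1], r+c [3, 7, 6, 5, 9] are all distinct, so no two queens attack.

(1,2) (2,5) (3,3) (4,1) (5,4)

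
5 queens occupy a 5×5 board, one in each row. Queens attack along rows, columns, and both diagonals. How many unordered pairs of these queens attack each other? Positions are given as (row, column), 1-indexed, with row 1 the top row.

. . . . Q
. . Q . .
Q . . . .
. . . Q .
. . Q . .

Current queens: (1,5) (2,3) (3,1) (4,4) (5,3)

3

Same column: (2,3)–(5,3) (column 3).
Same diagonal: (3,1)–(5,3) (|3−5| = |1−3| = 2); (4,4)–(5,3) (|4−5| = |4−3| = 1).
Total attacking pairs: 3.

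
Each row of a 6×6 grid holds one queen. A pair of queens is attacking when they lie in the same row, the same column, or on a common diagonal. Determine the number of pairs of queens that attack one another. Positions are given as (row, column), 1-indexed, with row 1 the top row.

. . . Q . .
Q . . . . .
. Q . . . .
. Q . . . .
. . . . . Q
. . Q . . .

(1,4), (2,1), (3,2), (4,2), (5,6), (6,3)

3

Same column: (3,2)–(4,2) (column 2).
Same diagonal: (1,4)–(3,2) (|1−3| = |4−2| = 2); (2,1)–(3,2) (|2−3| = |1−2| = 1).
Total attacking pairs: 3.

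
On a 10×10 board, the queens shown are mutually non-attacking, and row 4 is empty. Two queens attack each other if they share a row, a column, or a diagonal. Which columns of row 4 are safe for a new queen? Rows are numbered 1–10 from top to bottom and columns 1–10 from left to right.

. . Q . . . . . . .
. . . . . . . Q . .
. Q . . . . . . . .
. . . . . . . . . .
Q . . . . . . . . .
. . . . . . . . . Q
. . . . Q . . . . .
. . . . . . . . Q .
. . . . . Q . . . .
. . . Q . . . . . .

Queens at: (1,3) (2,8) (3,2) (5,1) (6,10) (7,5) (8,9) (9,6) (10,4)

(1,3) attacks row 4 at column 3 and diagonals 6.
(2,8) attacks row 4 at column 8 and diagonals 6, 10.
(3,2) attacks row 4 at column 2 and diagonals 1, 3.
(5,1) attacks row 4 at column 1 and diagonals 2.
(6,10) attacks row 4 at column 10 and diagonals 8.
(7,5) attacks row 4 at column 5 and diagonals 2, 8.
(8,9) attacks row 4 at column 9 and diagonals 5.
(9,6) attacks row 4 at column 6 and diagonals 1.
(10,4) attacks row 4 at column 4 and diagonals 10.
Attacked columns: {1, 2, 3, 4, 5, 6, 8, 9, 10}. Safe: {7}.

columns 7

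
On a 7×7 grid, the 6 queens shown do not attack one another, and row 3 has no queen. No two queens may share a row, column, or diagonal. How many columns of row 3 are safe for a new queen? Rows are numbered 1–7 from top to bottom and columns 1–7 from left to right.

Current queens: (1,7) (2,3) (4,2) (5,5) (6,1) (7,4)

1

(1,7) attacks row 3 at column 7 and diagonals 5.
(2,3) attacks row 3 at column 3 and diagonals 2, 4.
(4,2) attacks row 3 at column 2 and diagonals 1, 3.
(5,5) attacks row 3 at column 5 and diagonals 3, 7.
(6,1) attacks row 3 at column 1 and diagonals 4.
(7,4) attacks row 3 at column 4.
Attacked columns: {1, 2, 3, 4, 5, 7}. Safe: {6}.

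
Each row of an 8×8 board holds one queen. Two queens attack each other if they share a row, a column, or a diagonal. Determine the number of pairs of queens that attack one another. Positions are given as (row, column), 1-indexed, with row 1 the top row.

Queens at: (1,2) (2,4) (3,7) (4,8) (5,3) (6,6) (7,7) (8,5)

Same column: (3,7)–(7,7) (column 7).
Same diagonal: (3,7)–(4,8) (|3−4| = |7−8| = 1); (4,8)–(6,6) (|4−6| = |8−6| = 2); (6,6)–(7,7) (|6−7| = |6−7| = 1).
Total attacking pairs: 4.

4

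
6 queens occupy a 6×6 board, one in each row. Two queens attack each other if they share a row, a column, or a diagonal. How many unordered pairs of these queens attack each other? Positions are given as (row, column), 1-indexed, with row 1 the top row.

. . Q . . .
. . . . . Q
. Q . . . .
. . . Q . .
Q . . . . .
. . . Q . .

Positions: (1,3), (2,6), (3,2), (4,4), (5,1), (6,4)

Same column: (4,4)–(6,4) (column 4).
Same diagonal: (2,6)–(4,4) (|2−4| = |6−4| = 2).
Total attacking pairs: 2.

2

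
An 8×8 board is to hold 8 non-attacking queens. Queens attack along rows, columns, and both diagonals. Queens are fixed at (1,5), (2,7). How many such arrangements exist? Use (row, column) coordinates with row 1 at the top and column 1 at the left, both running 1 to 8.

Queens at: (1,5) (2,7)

6

Branch on row 3: col 1 → 2; col 2 → 3; col 4 → 1.
Sum: 2 + 3 + 1 = 6.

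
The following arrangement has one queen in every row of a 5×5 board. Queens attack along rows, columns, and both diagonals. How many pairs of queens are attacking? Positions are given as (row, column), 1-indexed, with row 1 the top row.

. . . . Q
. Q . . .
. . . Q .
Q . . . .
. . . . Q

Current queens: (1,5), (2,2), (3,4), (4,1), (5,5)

Same column: (1,5)–(5,5) (column 5).
Same diagonal: (2,2)–(5,5) (|2−5| = |2−5| = 3).
Total attacking pairs: 2.

2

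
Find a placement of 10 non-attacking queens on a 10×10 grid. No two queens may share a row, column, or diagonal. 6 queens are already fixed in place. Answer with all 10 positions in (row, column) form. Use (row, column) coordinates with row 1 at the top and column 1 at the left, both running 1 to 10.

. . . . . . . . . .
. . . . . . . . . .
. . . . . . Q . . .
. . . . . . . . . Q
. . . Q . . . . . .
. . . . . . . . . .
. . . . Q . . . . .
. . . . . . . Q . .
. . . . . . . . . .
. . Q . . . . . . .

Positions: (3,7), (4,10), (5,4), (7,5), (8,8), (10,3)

(1,2) (2,9) (3,7) (4,10) (5,4) (6,1) (7,5) (8,8) (9,6) (10,3)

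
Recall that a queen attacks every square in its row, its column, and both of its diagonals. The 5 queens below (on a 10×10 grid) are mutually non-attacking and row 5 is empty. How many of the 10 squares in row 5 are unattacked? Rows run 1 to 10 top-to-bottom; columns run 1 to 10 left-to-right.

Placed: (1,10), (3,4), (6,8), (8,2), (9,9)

(1,10) attacks row 5 at column 10 and diagonals 6.
(3,4) attacks row 5 at column 4 and diagonals 2, 6.
(6,8) attacks row 5 at column 8 and diagonals 7, 9.
(8,2) attacks row 5 at column 2 and diagonals 5.
(9,9) attacks row 5 at column 9 and diagonals 5.
Attacked columns: {2, 4, 5, 6, 7, 8, 9, 10}. Safe: {1, 3}.

2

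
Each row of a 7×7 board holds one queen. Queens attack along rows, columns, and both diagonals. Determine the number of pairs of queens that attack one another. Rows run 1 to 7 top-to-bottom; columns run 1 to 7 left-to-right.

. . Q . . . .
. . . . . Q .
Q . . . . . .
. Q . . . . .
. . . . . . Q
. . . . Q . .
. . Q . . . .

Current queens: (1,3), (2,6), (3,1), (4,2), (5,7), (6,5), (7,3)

Same column: (1,3)–(7,3) (column 3).
Same diagonal: (1,3)–(3,1) (|1−3| = |3−1| = 2); (1,3)–(5,7) (|1−5| = |3−7| = 4); (3,1)–(4,2) (|3−4| = |1−2| = 1).
Total attacking pairs: 4.

4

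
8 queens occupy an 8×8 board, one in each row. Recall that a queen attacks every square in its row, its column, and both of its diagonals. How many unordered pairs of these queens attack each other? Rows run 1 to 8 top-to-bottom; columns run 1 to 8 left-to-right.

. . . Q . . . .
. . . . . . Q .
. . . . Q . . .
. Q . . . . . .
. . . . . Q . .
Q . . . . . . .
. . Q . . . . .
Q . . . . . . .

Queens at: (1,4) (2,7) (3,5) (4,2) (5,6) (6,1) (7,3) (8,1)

Same column: (6,1)–(8,1) (column 1).
Same diagonal: (2,7)–(8,1) (|2−8| = |7−1| = 6).
Total attacking pairs: 2.

2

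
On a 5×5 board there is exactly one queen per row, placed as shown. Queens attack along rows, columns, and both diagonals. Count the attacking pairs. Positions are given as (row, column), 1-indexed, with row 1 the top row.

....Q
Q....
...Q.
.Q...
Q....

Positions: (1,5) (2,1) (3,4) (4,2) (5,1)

Same column: (2,1)–(5,1) (column 1).
Same diagonal: (1,5)–(4,2) (|1−4| = |5−2| = 3); (1,5)–(5,1) (|1−5| = |5−1| = 4); (4,2)–(5,1) (|4−5| = |2−1| = 1).
Total attacking pairs: 4.

4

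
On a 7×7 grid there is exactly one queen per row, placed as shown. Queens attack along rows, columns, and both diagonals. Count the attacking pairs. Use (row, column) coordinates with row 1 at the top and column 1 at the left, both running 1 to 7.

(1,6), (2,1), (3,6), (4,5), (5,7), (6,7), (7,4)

Same column: (1,6)–(3,6) (column 6); (5,7)–(6,7) (column 7).
Same diagonal: (3,6)–(4,5) (|3−4| = |6−5| = 1); (4,5)–(6,7) (|4−6| = |5−7| = 2).
Total attacking pairs: 4.

4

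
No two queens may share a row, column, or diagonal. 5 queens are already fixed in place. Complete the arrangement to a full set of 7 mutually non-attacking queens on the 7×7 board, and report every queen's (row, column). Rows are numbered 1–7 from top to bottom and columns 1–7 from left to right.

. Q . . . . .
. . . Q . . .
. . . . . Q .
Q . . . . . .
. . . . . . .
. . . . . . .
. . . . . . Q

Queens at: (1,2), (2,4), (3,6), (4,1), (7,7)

(1,2) (2,4) (3,6) (4,1) (5,3) (6,5) (7,7)

Row 5: attacked by (1,2)→{2,6}; (2,4)→{1,4,7}; (3,6)→{4,6}; (4,1)→{1,2}; (7,7)→{5,7}. Safe: 3. Place at column 3.
Row 6: attacked by (1,2)→{2,7}; (2,4)→{4}; (3,6)→{3,6}; (4,1)→{1,3}; (5,3)→{2,3,4}; (7,7)→{6,7}. Safe: 5. Place at column 5.
Columns [2, 4, 6, 1, 3, 5, 7], r−c [-1, -2, -3, 3, 2, 1, 0], r+c [3, 6, 9, 5, 8, 11, 14] are all distinct, so no two queens attack.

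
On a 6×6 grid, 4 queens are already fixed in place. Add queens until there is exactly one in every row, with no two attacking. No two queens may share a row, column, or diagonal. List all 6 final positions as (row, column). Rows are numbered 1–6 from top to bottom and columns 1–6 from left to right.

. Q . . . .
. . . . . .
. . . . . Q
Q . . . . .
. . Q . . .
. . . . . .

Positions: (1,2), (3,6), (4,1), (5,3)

(1,2) (2,4) (3,6) (4,1) (5,3) (6,5)

Row 2: attacked by (1,2)→{1,2,3}; (3,6)→{5,6}; (4,1)→{1,3}; (5,3)→{3,6}. Safe: 4. Place at column 4.
Row 6: attacked by (1,2)→{2}; (2,4)→{4}; (3,6)→{3,6}; (4,1)→{1,3}; (5,3)→{2,3,4}. Safe: 5. Place at column 5.
Columns [2, 4, 6, 1, 3, 5], r−c [-1, -2, -3, 3, 2, 1], r+c [3, 6, 9, 5, 8, 11] are all distinct, so no two queens attack.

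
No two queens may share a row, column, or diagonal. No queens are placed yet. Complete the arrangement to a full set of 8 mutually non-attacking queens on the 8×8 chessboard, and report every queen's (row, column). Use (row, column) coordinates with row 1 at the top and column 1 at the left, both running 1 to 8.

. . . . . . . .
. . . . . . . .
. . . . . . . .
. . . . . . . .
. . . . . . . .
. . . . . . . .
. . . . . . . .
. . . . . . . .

(1,7) (2,3) (3,1) (4,6) (5,8) (6,5) (7,2) (8,4)

Row 1: Safe: 1, 2, 3, 4, 5, 6, 7, 8. Place at column 7.
Row 2: attacked by (1,7)→{6,7,8}. Safe: 1, 2, 3, 4, 5. Place at column 3.
Row 3: attacked by (1,7)→{5,7}; (2,3)→{2,3,4}. Safe: 1, 6, 8. Place at column 1.
Row 4: attacked by (1,7)→{4,7}; (2,3)→{1,3,5}; (3,1)→{1,2}. Safe: 6, 8. Place at column 6.
Row 5: attacked by (1,7)→{3,7}; (2,3)→{3,6}; (3,1)→{1,3}; (4,6)→{5,6,7}. Safe: 2, 4, 8. Place at column 8.
Row 6: attacked by (1,7)→{2,7}; (2,3)→{3,7}; (3,1)→{1,4}; (4,6)→{4,6,8}; (5,8)→{7,8}. Safe: 5. Place at column 5.
Row 7: attacked by (1,7)→{1,7}; (2,3)→{3,8}; (3,1)→{1,5}; (4,6)→{3,6}; (5,8)→{6,8}; (6,5)→{4,5,6}. Safe: 2. Place at column 2.
Row 8: attacked by (1,7)→{7}; (2,3)→{3}; (3,1)→{1,6}; (4,6)→{2,6}; (5,8)→{5,8}; (6,5)→{3,5,7}; (7,2)→{1,2,3}. Safe: 4. Place at column 4.
Columns [7, 3, 1, 6, 8, 5, 2, 4], r−c [-6, -1, 2, -2, -3, 1, 5, 4], r+c [8, 5, 4, 10, 13, 11, 9, 12] are all distinct, so no two queens attack.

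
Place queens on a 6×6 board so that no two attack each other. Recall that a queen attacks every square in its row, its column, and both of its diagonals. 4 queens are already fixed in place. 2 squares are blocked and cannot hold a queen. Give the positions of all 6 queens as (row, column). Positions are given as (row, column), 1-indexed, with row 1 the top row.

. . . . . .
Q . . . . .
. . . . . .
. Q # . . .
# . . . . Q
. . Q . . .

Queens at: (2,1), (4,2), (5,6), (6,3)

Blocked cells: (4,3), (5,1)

(1,4) (2,1) (3,5) (4,2) (5,6) (6,3)

Row 1: attacked by (2,1)→{1,2}; (4,2)→{2,5}; (5,6)→{2,6}; (6,3)→{3}. Safe: 4. Place at column 4.
Row 3: attacked by (1,4)→{2,4,6}; (2,1)→{1,2}; (4,2)→{1,2,3}; (5,6)→{4,6}; (6,3)→{3,6}. Safe: 5. Place at column 5.
Columns [4, 1, 5, 2, 6, 3], r−c [-3, 1, -2, 2, -1, 3], r+c [5, 3, 8, 6, 11, 9] are all distinct, so no two queens attack.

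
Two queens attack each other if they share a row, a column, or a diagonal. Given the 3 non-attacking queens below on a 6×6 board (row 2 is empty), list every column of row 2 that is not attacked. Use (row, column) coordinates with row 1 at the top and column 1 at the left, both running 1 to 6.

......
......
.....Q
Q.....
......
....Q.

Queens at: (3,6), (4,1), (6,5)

(3,6) attacks row 2 at column 6 and diagonals 5.
(4,1) attacks row 2 at column 1 and diagonals 3.
(6,5) attacks row 2 at column 5 and diagonals 1.
Attacked columns: {1, 3, 5, 6}. Safe: {2, 4}.

columns 2, 4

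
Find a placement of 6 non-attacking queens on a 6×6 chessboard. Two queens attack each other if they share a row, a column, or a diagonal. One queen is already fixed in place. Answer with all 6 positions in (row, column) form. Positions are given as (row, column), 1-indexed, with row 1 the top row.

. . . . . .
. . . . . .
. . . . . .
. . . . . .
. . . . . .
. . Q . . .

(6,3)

Row 1: attacked by (6,3)→{3}. Safe: 1, 2, 4, 5, 6. Place at column 4.
Row 2: attacked by (1,4)→{3,4,5}; (6,3)→{3}. Safe: 1, 2, 6. Place at column 1.
Row 3: attacked by (1,4)→{2,4,6}; (2,1)→{1,2}; (6,3)→{3,6}. Safe: 5. Place at column 5.
Row 4: attacked by (1,4)→{1,4}; (2,1)→{1,3}; (3,5)→{4,5,6}; (6,3)→{1,3,5}. Safe: 2. Place at column 2.
Row 5: attacked by (1,4)→{4}; (2,1)→{1,4}; (3,5)→{3,5}; (4,2)→{1,2,3}; (6,3)→{2,3,4}. Safe: 6. Place at column 6.
Columns [4, 1, 5, 2, 6, 3], r−c [-3, 1, -2, 2, -1, 3], r+c [5, 3, 8, 6, 11, 9] are all distinct, so no two queens attack.

(1,4) (2,1) (3,5) (4,2) (5,6) (6,3)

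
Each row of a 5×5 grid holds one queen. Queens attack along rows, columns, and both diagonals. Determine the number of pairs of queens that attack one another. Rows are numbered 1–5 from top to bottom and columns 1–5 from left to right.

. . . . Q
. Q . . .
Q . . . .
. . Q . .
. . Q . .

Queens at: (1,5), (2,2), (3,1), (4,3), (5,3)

3

Same column: (4,3)–(5,3) (column 3).
Same diagonal: (2,2)–(3,1) (|2−3| = |2−1| = 1); (3,1)–(5,3) (|3−5| = |1−3| = 2).
Total attacking pairs: 3.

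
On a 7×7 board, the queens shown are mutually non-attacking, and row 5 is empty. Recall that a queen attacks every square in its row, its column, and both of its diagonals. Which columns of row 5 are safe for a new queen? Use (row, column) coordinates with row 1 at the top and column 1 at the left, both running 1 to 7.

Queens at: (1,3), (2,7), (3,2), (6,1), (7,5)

(1,3) attacks row 5 at column 3 and diagonals 7.
(2,7) attacks row 5 at column 7 and diagonals 4.
(3,2) attacks row 5 at column 2 and diagonals 4.
(6,1) attacks row 5 at column 1 and diagonals 2.
(7,5) attacks row 5 at column 5 and diagonals 3, 7.
Attacked columns: {1, 2, 3, 4, 5, 7}. Safe: {6}.

columns 6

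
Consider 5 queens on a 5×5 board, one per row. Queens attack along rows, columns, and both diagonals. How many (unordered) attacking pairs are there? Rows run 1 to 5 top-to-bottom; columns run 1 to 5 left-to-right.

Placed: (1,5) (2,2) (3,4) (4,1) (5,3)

All columns are distinct and no two queens satisfy |Δrow| = |Δcol|, so no pair attacks.

0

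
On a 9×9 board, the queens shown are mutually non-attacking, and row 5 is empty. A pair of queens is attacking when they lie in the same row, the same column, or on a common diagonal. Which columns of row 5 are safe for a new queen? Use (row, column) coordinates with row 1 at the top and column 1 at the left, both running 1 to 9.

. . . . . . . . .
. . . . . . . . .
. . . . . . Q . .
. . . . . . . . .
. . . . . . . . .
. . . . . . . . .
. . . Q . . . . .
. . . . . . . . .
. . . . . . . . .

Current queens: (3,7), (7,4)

columns 1, 3, 8

(3,7) attacks row 5 at column 7 and diagonals 5, 9.
(7,4) attacks row 5 at column 4 and diagonals 2, 6.
Attacked columns: {2, 4, 5, 6, 7, 9}. Safe: {1, 3, 8}.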